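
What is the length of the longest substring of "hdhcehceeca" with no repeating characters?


Input: "hdhcehceeca"
Sliding window (track last position of each char):
  Position 0 ('h'): window [0,0] length 1 -- new best
  Position 1 ('d'): window [0,1] length 2 -- new best
  Position 2 ('h'): repeat (last at 0), move window start to 1
  Position 2 ('h'): window [1,2] length 2
  Position 3 ('c'): window [1,3] length 3 -- new best
  Position 4 ('e'): window [1,4] length 4 -- new best
  Position 5 ('h'): repeat (last at 2), move window start to 3
  Position 5 ('h'): window [3,5] length 3
  Position 6 ('c'): repeat (last at 3), move window start to 4
  Position 6 ('c'): window [4,6] length 3
  Position 7 ('e'): repeat (last at 4), move window start to 5
  Position 7 ('e'): window [5,7] length 3
  Position 8 ('e'): repeat (last at 7), move window start to 8
  Position 8 ('e'): window [8,8] length 1
  Position 9 ('c'): window [8,9] length 2
  Position 10 ('a'): window [8,10] length 3
Longest substring with no repeats: "dhce" with length 4

4


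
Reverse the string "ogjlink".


Input: ogjlink
Reading characters right to left:
  Position 6: 'k'
  Position 5: 'n'
  Position 4: 'i'
  Position 3: 'l'
  Position 2: 'j'
  Position 1: 'g'
  Position 0: 'o'
Reversed: kniljgo

kniljgo


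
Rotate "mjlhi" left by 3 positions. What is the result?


Input: "mjlhi", rotate left by 3
First 3 characters: "mjl"
Remaining characters: "hi"
Concatenate remaining + first: "hi" + "mjl" = "himjl"

himjl


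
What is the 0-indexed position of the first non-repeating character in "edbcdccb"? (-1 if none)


Input: edbcdccb
Character frequencies:
  'b': 2
  'c': 3
  'd': 2
  'e': 1
Scanning left to right for freq == 1:
  Position 0 ('e'): unique! => answer = 0

0


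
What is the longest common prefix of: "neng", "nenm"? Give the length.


Words: neng, nenm
  Position 0: all 'n' => match
  Position 1: all 'e' => match
  Position 2: all 'n' => match
  Position 3: ('g', 'm') => mismatch, stop
LCP = "nen" (length 3)

3


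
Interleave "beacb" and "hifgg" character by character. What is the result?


Interleaving "beacb" and "hifgg":
  Position 0: 'b' from first, 'h' from second => "bh"
  Position 1: 'e' from first, 'i' from second => "ei"
  Position 2: 'a' from first, 'f' from second => "af"
  Position 3: 'c' from first, 'g' from second => "cg"
  Position 4: 'b' from first, 'g' from second => "bg"
Result: bheiafcgbg

bheiafcgbg


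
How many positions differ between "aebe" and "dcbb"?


Comparing "aebe" and "dcbb" position by position:
  Position 0: 'a' vs 'd' => DIFFER
  Position 1: 'e' vs 'c' => DIFFER
  Position 2: 'b' vs 'b' => same
  Position 3: 'e' vs 'b' => DIFFER
Positions that differ: 3

3


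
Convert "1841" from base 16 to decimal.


Input: "1841" in base 16
Positional expansion:
  Digit '1' (value 1) x 16^3 = 4096
  Digit '8' (value 8) x 16^2 = 2048
  Digit '4' (value 4) x 16^1 = 64
  Digit '1' (value 1) x 16^0 = 1
Sum = 6209

6209


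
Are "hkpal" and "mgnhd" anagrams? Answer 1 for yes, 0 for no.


Strings: "hkpal", "mgnhd"
Sorted first:  ahklp
Sorted second: dghmn
Differ at position 0: 'a' vs 'd' => not anagrams

0


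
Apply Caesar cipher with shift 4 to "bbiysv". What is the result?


Caesar cipher: shift "bbiysv" by 4
  'b' (pos 1) + 4 = pos 5 = 'f'
  'b' (pos 1) + 4 = pos 5 = 'f'
  'i' (pos 8) + 4 = pos 12 = 'm'
  'y' (pos 24) + 4 = pos 2 = 'c'
  's' (pos 18) + 4 = pos 22 = 'w'
  'v' (pos 21) + 4 = pos 25 = 'z'
Result: ffmcwz

ffmcwz


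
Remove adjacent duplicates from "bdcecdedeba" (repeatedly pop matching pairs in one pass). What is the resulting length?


Input: bdcecdedeba
Stack-based adjacent duplicate removal:
  Read 'b': push. Stack: b
  Read 'd': push. Stack: bd
  Read 'c': push. Stack: bdc
  Read 'e': push. Stack: bdce
  Read 'c': push. Stack: bdcec
  Read 'd': push. Stack: bdcecd
  Read 'e': push. Stack: bdcecde
  Read 'd': push. Stack: bdcecded
  Read 'e': push. Stack: bdcecdede
  Read 'b': push. Stack: bdcecdedeb
  Read 'a': push. Stack: bdcecdedeba
Final stack: "bdcecdedeba" (length 11)

11


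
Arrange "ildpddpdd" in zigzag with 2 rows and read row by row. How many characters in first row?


Zigzag "ildpddpdd" into 2 rows:
Placing characters:
  'i' => row 0
  'l' => row 1
  'd' => row 0
  'p' => row 1
  'd' => row 0
  'd' => row 1
  'p' => row 0
  'd' => row 1
  'd' => row 0
Rows:
  Row 0: "iddpd"
  Row 1: "lpdd"
First row length: 5

5


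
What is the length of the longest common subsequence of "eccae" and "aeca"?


LCS of "eccae" and "aeca"
DP table:
           a    e    c    a
      0    0    0    0    0
  e   0    0    1    1    1
  c   0    0    1    2    2
  c   0    0    1    2    2
  a   0    1    1    2    3
  e   0    1    2    2    3
LCS length = dp[5][4] = 3

3


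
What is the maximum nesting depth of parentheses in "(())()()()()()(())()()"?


Input: "(())()()()()()(())()()"
Tracking depth:
  Position 0 '(': depth becomes 1
  Position 1 '(': depth becomes 2
  Position 2 ')': depth becomes 1
  Position 3 ')': depth becomes 0
  Position 4 '(': depth becomes 1
  Position 5 ')': depth becomes 0
  Position 6 '(': depth becomes 1
  Position 7 ')': depth becomes 0
  Position 8 '(': depth becomes 1
  Position 9 ')': depth becomes 0
  Position 10 '(': depth becomes 1
  Position 11 ')': depth becomes 0
  Position 12 '(': depth becomes 1
  Position 13 ')': depth becomes 0
  Position 14 '(': depth becomes 1
  Position 15 '(': depth becomes 2
  Position 16 ')': depth becomes 1
  Position 17 ')': depth becomes 0
  Position 18 '(': depth becomes 1
  Position 19 ')': depth becomes 0
  Position 20 '(': depth becomes 1
  Position 21 ')': depth becomes 0
Maximum depth reached: 2

2


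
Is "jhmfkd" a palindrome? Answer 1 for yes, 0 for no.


Input: jhmfkd
Reversed: dkfmhj
  Compare pos 0 ('j') with pos 5 ('d'): MISMATCH
  Compare pos 1 ('h') with pos 4 ('k'): MISMATCH
  Compare pos 2 ('m') with pos 3 ('f'): MISMATCH
Result: not a palindrome

0


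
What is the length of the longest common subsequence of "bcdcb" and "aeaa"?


LCS of "bcdcb" and "aeaa"
DP table:
           a    e    a    a
      0    0    0    0    0
  b   0    0    0    0    0
  c   0    0    0    0    0
  d   0    0    0    0    0
  c   0    0    0    0    0
  b   0    0    0    0    0
LCS length = dp[5][4] = 0

0


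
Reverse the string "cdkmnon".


Input: cdkmnon
Reading characters right to left:
  Position 6: 'n'
  Position 5: 'o'
  Position 4: 'n'
  Position 3: 'm'
  Position 2: 'k'
  Position 1: 'd'
  Position 0: 'c'
Reversed: nonmkdc

nonmkdc


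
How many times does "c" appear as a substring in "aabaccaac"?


Searching for "c" in "aabaccaac"
Scanning each position:
  Position 0: "a" => no
  Position 1: "a" => no
  Position 2: "b" => no
  Position 3: "a" => no
  Position 4: "c" => MATCH
  Position 5: "c" => MATCH
  Position 6: "a" => no
  Position 7: "a" => no
  Position 8: "c" => MATCH
Total occurrences: 3

3


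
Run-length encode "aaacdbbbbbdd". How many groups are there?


Input: aaacdbbbbbdd
Scanning for consecutive runs:
  Group 1: 'a' x 3 (positions 0-2)
  Group 2: 'c' x 1 (positions 3-3)
  Group 3: 'd' x 1 (positions 4-4)
  Group 4: 'b' x 5 (positions 5-9)
  Group 5: 'd' x 2 (positions 10-11)
Total groups: 5

5


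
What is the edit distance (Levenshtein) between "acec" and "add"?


Computing edit distance: "acec" -> "add"
DP table:
           a    d    d
      0    1    2    3
  a   1    0    1    2
  c   2    1    1    2
  e   3    2    2    2
  c   4    3    3    3
Edit distance = dp[4][3] = 3

3


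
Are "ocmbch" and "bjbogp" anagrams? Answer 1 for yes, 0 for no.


Strings: "ocmbch", "bjbogp"
Sorted first:  bcchmo
Sorted second: bbgjop
Differ at position 1: 'c' vs 'b' => not anagrams

0


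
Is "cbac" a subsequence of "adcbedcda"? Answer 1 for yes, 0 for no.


Check if "cbac" is a subsequence of "adcbedcda"
Greedy scan:
  Position 0 ('a'): no match needed
  Position 1 ('d'): no match needed
  Position 2 ('c'): matches sub[0] = 'c'
  Position 3 ('b'): matches sub[1] = 'b'
  Position 4 ('e'): no match needed
  Position 5 ('d'): no match needed
  Position 6 ('c'): no match needed
  Position 7 ('d'): no match needed
  Position 8 ('a'): matches sub[2] = 'a'
Only matched 3/4 characters => not a subsequence

0


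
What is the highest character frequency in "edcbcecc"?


Input: edcbcecc
Character counts:
  'b': 1
  'c': 4
  'd': 1
  'e': 2
Maximum frequency: 4

4


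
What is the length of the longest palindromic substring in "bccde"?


Input: "bccde"
Checking substrings for palindromes:
  [1:3] "cc" (len 2) => palindrome
Longest palindromic substring: "cc" with length 2

2


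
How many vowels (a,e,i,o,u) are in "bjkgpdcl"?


Input: bjkgpdcl
Checking each character:
  'b' at position 0: consonant
  'j' at position 1: consonant
  'k' at position 2: consonant
  'g' at position 3: consonant
  'p' at position 4: consonant
  'd' at position 5: consonant
  'c' at position 6: consonant
  'l' at position 7: consonant
Total vowels: 0

0


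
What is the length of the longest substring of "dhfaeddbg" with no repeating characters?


Input: "dhfaeddbg"
Sliding window (track last position of each char):
  Position 0 ('d'): window [0,0] length 1 -- new best
  Position 1 ('h'): window [0,1] length 2 -- new best
  Position 2 ('f'): window [0,2] length 3 -- new best
  Position 3 ('a'): window [0,3] length 4 -- new best
  Position 4 ('e'): window [0,4] length 5 -- new best
  Position 5 ('d'): repeat (last at 0), move window start to 1
  Position 5 ('d'): window [1,5] length 5
  Position 6 ('d'): repeat (last at 5), move window start to 6
  Position 6 ('d'): window [6,6] length 1
  Position 7 ('b'): window [6,7] length 2
  Position 8 ('g'): window [6,8] length 3
Longest substring with no repeats: "dhfae" with length 5

5


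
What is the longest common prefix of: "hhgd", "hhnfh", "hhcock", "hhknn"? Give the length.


Words: hhgd, hhnfh, hhcock, hhknn
  Position 0: all 'h' => match
  Position 1: all 'h' => match
  Position 2: ('g', 'n', 'c', 'k') => mismatch, stop
LCP = "hh" (length 2)

2


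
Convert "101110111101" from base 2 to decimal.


Input: "101110111101" in base 2
Positional expansion:
  Digit '1' (value 1) x 2^11 = 2048
  Digit '0' (value 0) x 2^10 = 0
  Digit '1' (value 1) x 2^9 = 512
  Digit '1' (value 1) x 2^8 = 256
  Digit '1' (value 1) x 2^7 = 128
  Digit '0' (value 0) x 2^6 = 0
  Digit '1' (value 1) x 2^5 = 32
  Digit '1' (value 1) x 2^4 = 16
  Digit '1' (value 1) x 2^3 = 8
  Digit '1' (value 1) x 2^2 = 4
  Digit '0' (value 0) x 2^1 = 0
  Digit '1' (value 1) x 2^0 = 1
Sum = 3005

3005


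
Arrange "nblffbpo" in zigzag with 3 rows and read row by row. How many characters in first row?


Zigzag "nblffbpo" into 3 rows:
Placing characters:
  'n' => row 0
  'b' => row 1
  'l' => row 2
  'f' => row 1
  'f' => row 0
  'b' => row 1
  'p' => row 2
  'o' => row 1
Rows:
  Row 0: "nf"
  Row 1: "bfbo"
  Row 2: "lp"
First row length: 2

2


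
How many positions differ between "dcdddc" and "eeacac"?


Comparing "dcdddc" and "eeacac" position by position:
  Position 0: 'd' vs 'e' => DIFFER
  Position 1: 'c' vs 'e' => DIFFER
  Position 2: 'd' vs 'a' => DIFFER
  Position 3: 'd' vs 'c' => DIFFER
  Position 4: 'd' vs 'a' => DIFFER
  Position 5: 'c' vs 'c' => same
Positions that differ: 5

5


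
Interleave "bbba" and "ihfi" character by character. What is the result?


Interleaving "bbba" and "ihfi":
  Position 0: 'b' from first, 'i' from second => "bi"
  Position 1: 'b' from first, 'h' from second => "bh"
  Position 2: 'b' from first, 'f' from second => "bf"
  Position 3: 'a' from first, 'i' from second => "ai"
Result: bibhbfai

bibhbfai


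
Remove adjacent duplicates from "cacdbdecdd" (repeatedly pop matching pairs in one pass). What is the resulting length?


Input: cacdbdecdd
Stack-based adjacent duplicate removal:
  Read 'c': push. Stack: c
  Read 'a': push. Stack: ca
  Read 'c': push. Stack: cac
  Read 'd': push. Stack: cacd
  Read 'b': push. Stack: cacdb
  Read 'd': push. Stack: cacdbd
  Read 'e': push. Stack: cacdbde
  Read 'c': push. Stack: cacdbdec
  Read 'd': push. Stack: cacdbdecd
  Read 'd': matches stack top 'd' => pop. Stack: cacdbdec
Final stack: "cacdbdec" (length 8)

8


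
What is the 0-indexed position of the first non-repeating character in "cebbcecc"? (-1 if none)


Input: cebbcecc
Character frequencies:
  'b': 2
  'c': 4
  'e': 2
Scanning left to right for freq == 1:
  Position 0 ('c'): freq=4, skip
  Position 1 ('e'): freq=2, skip
  Position 2 ('b'): freq=2, skip
  Position 3 ('b'): freq=2, skip
  Position 4 ('c'): freq=4, skip
  Position 5 ('e'): freq=2, skip
  Position 6 ('c'): freq=4, skip
  Position 7 ('c'): freq=4, skip
  No unique character found => answer = -1

-1


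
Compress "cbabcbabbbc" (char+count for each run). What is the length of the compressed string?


Input: cbabcbabbbc
Runs:
  'c' x 1 => "c1"
  'b' x 1 => "b1"
  'a' x 1 => "a1"
  'b' x 1 => "b1"
  'c' x 1 => "c1"
  'b' x 1 => "b1"
  'a' x 1 => "a1"
  'b' x 3 => "b3"
  'c' x 1 => "c1"
Compressed: "c1b1a1b1c1b1a1b3c1"
Compressed length: 18

18


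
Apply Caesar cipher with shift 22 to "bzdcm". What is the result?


Caesar cipher: shift "bzdcm" by 22
  'b' (pos 1) + 22 = pos 23 = 'x'
  'z' (pos 25) + 22 = pos 21 = 'v'
  'd' (pos 3) + 22 = pos 25 = 'z'
  'c' (pos 2) + 22 = pos 24 = 'y'
  'm' (pos 12) + 22 = pos 8 = 'i'
Result: xvzyi

xvzyi


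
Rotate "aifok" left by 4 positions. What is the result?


Input: "aifok", rotate left by 4
First 4 characters: "aifo"
Remaining characters: "k"
Concatenate remaining + first: "k" + "aifo" = "kaifo"

kaifo


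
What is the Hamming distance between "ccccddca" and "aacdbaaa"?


Comparing "ccccddca" and "aacdbaaa" position by position:
  Position 0: 'c' vs 'a' => differ
  Position 1: 'c' vs 'a' => differ
  Position 2: 'c' vs 'c' => same
  Position 3: 'c' vs 'd' => differ
  Position 4: 'd' vs 'b' => differ
  Position 5: 'd' vs 'a' => differ
  Position 6: 'c' vs 'a' => differ
  Position 7: 'a' vs 'a' => same
Total differences (Hamming distance): 6

6


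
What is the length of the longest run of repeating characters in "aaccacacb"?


Input: "aaccacacb"
Scanning for longest run:
  Position 1 ('a'): continues run of 'a', length=2
  Position 2 ('c'): new char, reset run to 1
  Position 3 ('c'): continues run of 'c', length=2
  Position 4 ('a'): new char, reset run to 1
  Position 5 ('c'): new char, reset run to 1
  Position 6 ('a'): new char, reset run to 1
  Position 7 ('c'): new char, reset run to 1
  Position 8 ('b'): new char, reset run to 1
Longest run: 'a' with length 2

2


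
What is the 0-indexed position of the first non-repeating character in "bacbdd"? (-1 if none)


Input: bacbdd
Character frequencies:
  'a': 1
  'b': 2
  'c': 1
  'd': 2
Scanning left to right for freq == 1:
  Position 0 ('b'): freq=2, skip
  Position 1 ('a'): unique! => answer = 1

1


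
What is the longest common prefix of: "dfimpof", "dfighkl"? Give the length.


Words: dfimpof, dfighkl
  Position 0: all 'd' => match
  Position 1: all 'f' => match
  Position 2: all 'i' => match
  Position 3: ('m', 'g') => mismatch, stop
LCP = "dfi" (length 3)

3


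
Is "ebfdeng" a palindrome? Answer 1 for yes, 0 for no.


Input: ebfdeng
Reversed: gnedfbe
  Compare pos 0 ('e') with pos 6 ('g'): MISMATCH
  Compare pos 1 ('b') with pos 5 ('n'): MISMATCH
  Compare pos 2 ('f') with pos 4 ('e'): MISMATCH
Result: not a palindrome

0


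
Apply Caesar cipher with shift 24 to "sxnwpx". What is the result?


Caesar cipher: shift "sxnwpx" by 24
  's' (pos 18) + 24 = pos 16 = 'q'
  'x' (pos 23) + 24 = pos 21 = 'v'
  'n' (pos 13) + 24 = pos 11 = 'l'
  'w' (pos 22) + 24 = pos 20 = 'u'
  'p' (pos 15) + 24 = pos 13 = 'n'
  'x' (pos 23) + 24 = pos 21 = 'v'
Result: qvlunv

qvlunv


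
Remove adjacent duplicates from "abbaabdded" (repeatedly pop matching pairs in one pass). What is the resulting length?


Input: abbaabdded
Stack-based adjacent duplicate removal:
  Read 'a': push. Stack: a
  Read 'b': push. Stack: ab
  Read 'b': matches stack top 'b' => pop. Stack: a
  Read 'a': matches stack top 'a' => pop. Stack: (empty)
  Read 'a': push. Stack: a
  Read 'b': push. Stack: ab
  Read 'd': push. Stack: abd
  Read 'd': matches stack top 'd' => pop. Stack: ab
  Read 'e': push. Stack: abe
  Read 'd': push. Stack: abed
Final stack: "abed" (length 4)

4


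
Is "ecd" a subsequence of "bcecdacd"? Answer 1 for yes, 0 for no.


Check if "ecd" is a subsequence of "bcecdacd"
Greedy scan:
  Position 0 ('b'): no match needed
  Position 1 ('c'): no match needed
  Position 2 ('e'): matches sub[0] = 'e'
  Position 3 ('c'): matches sub[1] = 'c'
  Position 4 ('d'): matches sub[2] = 'd'
  Position 5 ('a'): no match needed
  Position 6 ('c'): no match needed
  Position 7 ('d'): no match needed
All 3 characters matched => is a subsequence

1


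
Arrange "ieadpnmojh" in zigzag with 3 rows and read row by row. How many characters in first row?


Zigzag "ieadpnmojh" into 3 rows:
Placing characters:
  'i' => row 0
  'e' => row 1
  'a' => row 2
  'd' => row 1
  'p' => row 0
  'n' => row 1
  'm' => row 2
  'o' => row 1
  'j' => row 0
  'h' => row 1
Rows:
  Row 0: "ipj"
  Row 1: "ednoh"
  Row 2: "am"
First row length: 3

3


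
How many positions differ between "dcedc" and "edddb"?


Comparing "dcedc" and "edddb" position by position:
  Position 0: 'd' vs 'e' => DIFFER
  Position 1: 'c' vs 'd' => DIFFER
  Position 2: 'e' vs 'd' => DIFFER
  Position 3: 'd' vs 'd' => same
  Position 4: 'c' vs 'b' => DIFFER
Positions that differ: 4

4


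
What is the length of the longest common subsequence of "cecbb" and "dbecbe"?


LCS of "cecbb" and "dbecbe"
DP table:
           d    b    e    c    b    e
      0    0    0    0    0    0    0
  c   0    0    0    0    1    1    1
  e   0    0    0    1    1    1    2
  c   0    0    0    1    2    2    2
  b   0    0    1    1    2    3    3
  b   0    0    1    1    2    3    3
LCS length = dp[5][6] = 3

3


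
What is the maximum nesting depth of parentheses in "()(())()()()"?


Input: "()(())()()()"
Tracking depth:
  Position 0 '(': depth becomes 1
  Position 1 ')': depth becomes 0
  Position 2 '(': depth becomes 1
  Position 3 '(': depth becomes 2
  Position 4 ')': depth becomes 1
  Position 5 ')': depth becomes 0
  Position 6 '(': depth becomes 1
  Position 7 ')': depth becomes 0
  Position 8 '(': depth becomes 1
  Position 9 ')': depth becomes 0
  Position 10 '(': depth becomes 1
  Position 11 ')': depth becomes 0
Maximum depth reached: 2

2


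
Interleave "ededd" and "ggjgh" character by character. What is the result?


Interleaving "ededd" and "ggjgh":
  Position 0: 'e' from first, 'g' from second => "eg"
  Position 1: 'd' from first, 'g' from second => "dg"
  Position 2: 'e' from first, 'j' from second => "ej"
  Position 3: 'd' from first, 'g' from second => "dg"
  Position 4: 'd' from first, 'h' from second => "dh"
Result: egdgejdgdh

egdgejdgdh


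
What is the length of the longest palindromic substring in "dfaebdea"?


Input: "dfaebdea"
Checking substrings for palindromes:
  No multi-char palindromic substrings found
Longest palindromic substring: "d" with length 1

1


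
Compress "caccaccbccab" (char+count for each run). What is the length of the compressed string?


Input: caccaccbccab
Runs:
  'c' x 1 => "c1"
  'a' x 1 => "a1"
  'c' x 2 => "c2"
  'a' x 1 => "a1"
  'c' x 2 => "c2"
  'b' x 1 => "b1"
  'c' x 2 => "c2"
  'a' x 1 => "a1"
  'b' x 1 => "b1"
Compressed: "c1a1c2a1c2b1c2a1b1"
Compressed length: 18

18


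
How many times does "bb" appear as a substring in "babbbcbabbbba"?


Searching for "bb" in "babbbcbabbbba"
Scanning each position:
  Position 0: "ba" => no
  Position 1: "ab" => no
  Position 2: "bb" => MATCH
  Position 3: "bb" => MATCH
  Position 4: "bc" => no
  Position 5: "cb" => no
  Position 6: "ba" => no
  Position 7: "ab" => no
  Position 8: "bb" => MATCH
  Position 9: "bb" => MATCH
  Position 10: "bb" => MATCH
  Position 11: "ba" => no
Total occurrences: 5

5


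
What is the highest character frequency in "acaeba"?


Input: acaeba
Character counts:
  'a': 3
  'b': 1
  'c': 1
  'e': 1
Maximum frequency: 3

3


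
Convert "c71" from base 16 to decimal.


Input: "c71" in base 16
Positional expansion:
  Digit 'c' (value 12) x 16^2 = 3072
  Digit '7' (value 7) x 16^1 = 112
  Digit '1' (value 1) x 16^0 = 1
Sum = 3185

3185


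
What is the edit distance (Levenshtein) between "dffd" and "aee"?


Computing edit distance: "dffd" -> "aee"
DP table:
           a    e    e
      0    1    2    3
  d   1    1    2    3
  f   2    2    2    3
  f   3    3    3    3
  d   4    4    4    4
Edit distance = dp[4][3] = 4

4


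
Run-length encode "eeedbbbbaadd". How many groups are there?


Input: eeedbbbbaadd
Scanning for consecutive runs:
  Group 1: 'e' x 3 (positions 0-2)
  Group 2: 'd' x 1 (positions 3-3)
  Group 3: 'b' x 4 (positions 4-7)
  Group 4: 'a' x 2 (positions 8-9)
  Group 5: 'd' x 2 (positions 10-11)
Total groups: 5

5


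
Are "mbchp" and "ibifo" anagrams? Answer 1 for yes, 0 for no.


Strings: "mbchp", "ibifo"
Sorted first:  bchmp
Sorted second: bfiio
Differ at position 1: 'c' vs 'f' => not anagrams

0


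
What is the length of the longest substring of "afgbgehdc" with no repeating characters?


Input: "afgbgehdc"
Sliding window (track last position of each char):
  Position 0 ('a'): window [0,0] length 1 -- new best
  Position 1 ('f'): window [0,1] length 2 -- new best
  Position 2 ('g'): window [0,2] length 3 -- new best
  Position 3 ('b'): window [0,3] length 4 -- new best
  Position 4 ('g'): repeat (last at 2), move window start to 3
  Position 4 ('g'): window [3,4] length 2
  Position 5 ('e'): window [3,5] length 3
  Position 6 ('h'): window [3,6] length 4
  Position 7 ('d'): window [3,7] length 5 -- new best
  Position 8 ('c'): window [3,8] length 6 -- new best
Longest substring with no repeats: "bgehdc" with length 6

6


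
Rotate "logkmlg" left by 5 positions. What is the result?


Input: "logkmlg", rotate left by 5
First 5 characters: "logkm"
Remaining characters: "lg"
Concatenate remaining + first: "lg" + "logkm" = "lglogkm"

lglogkm


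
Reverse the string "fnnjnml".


Input: fnnjnml
Reading characters right to left:
  Position 6: 'l'
  Position 5: 'm'
  Position 4: 'n'
  Position 3: 'j'
  Position 2: 'n'
  Position 1: 'n'
  Position 0: 'f'
Reversed: lmnjnnf

lmnjnnf


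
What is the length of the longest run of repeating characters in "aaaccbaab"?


Input: "aaaccbaab"
Scanning for longest run:
  Position 1 ('a'): continues run of 'a', length=2
  Position 2 ('a'): continues run of 'a', length=3
  Position 3 ('c'): new char, reset run to 1
  Position 4 ('c'): continues run of 'c', length=2
  Position 5 ('b'): new char, reset run to 1
  Position 6 ('a'): new char, reset run to 1
  Position 7 ('a'): continues run of 'a', length=2
  Position 8 ('b'): new char, reset run to 1
Longest run: 'a' with length 3

3


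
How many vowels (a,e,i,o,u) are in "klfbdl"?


Input: klfbdl
Checking each character:
  'k' at position 0: consonant
  'l' at position 1: consonant
  'f' at position 2: consonant
  'b' at position 3: consonant
  'd' at position 4: consonant
  'l' at position 5: consonant
Total vowels: 0

0


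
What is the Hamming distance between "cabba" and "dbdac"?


Comparing "cabba" and "dbdac" position by position:
  Position 0: 'c' vs 'd' => differ
  Position 1: 'a' vs 'b' => differ
  Position 2: 'b' vs 'd' => differ
  Position 3: 'b' vs 'a' => differ
  Position 4: 'a' vs 'c' => differ
Total differences (Hamming distance): 5

5


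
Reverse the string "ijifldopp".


Input: ijifldopp
Reading characters right to left:
  Position 8: 'p'
  Position 7: 'p'
  Position 6: 'o'
  Position 5: 'd'
  Position 4: 'l'
  Position 3: 'f'
  Position 2: 'i'
  Position 1: 'j'
  Position 0: 'i'
Reversed: ppodlfiji

ppodlfiji


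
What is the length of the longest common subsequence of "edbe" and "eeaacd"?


LCS of "edbe" and "eeaacd"
DP table:
           e    e    a    a    c    d
      0    0    0    0    0    0    0
  e   0    1    1    1    1    1    1
  d   0    1    1    1    1    1    2
  b   0    1    1    1    1    1    2
  e   0    1    2    2    2    2    2
LCS length = dp[4][6] = 2

2


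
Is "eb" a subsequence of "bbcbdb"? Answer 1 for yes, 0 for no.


Check if "eb" is a subsequence of "bbcbdb"
Greedy scan:
  Position 0 ('b'): no match needed
  Position 1 ('b'): no match needed
  Position 2 ('c'): no match needed
  Position 3 ('b'): no match needed
  Position 4 ('d'): no match needed
  Position 5 ('b'): no match needed
Only matched 0/2 characters => not a subsequence

0


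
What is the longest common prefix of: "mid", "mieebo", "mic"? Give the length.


Words: mid, mieebo, mic
  Position 0: all 'm' => match
  Position 1: all 'i' => match
  Position 2: ('d', 'e', 'c') => mismatch, stop
LCP = "mi" (length 2)

2


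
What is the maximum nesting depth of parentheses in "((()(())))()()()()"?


Input: "((()(())))()()()()"
Tracking depth:
  Position 0 '(': depth becomes 1
  Position 1 '(': depth becomes 2
  Position 2 '(': depth becomes 3
  Position 3 ')': depth becomes 2
  Position 4 '(': depth becomes 3
  Position 5 '(': depth becomes 4
  Position 6 ')': depth becomes 3
  Position 7 ')': depth becomes 2
  Position 8 ')': depth becomes 1
  Position 9 ')': depth becomes 0
  Position 10 '(': depth becomes 1
  Position 11 ')': depth becomes 0
  Position 12 '(': depth becomes 1
  Position 13 ')': depth becomes 0
  Position 14 '(': depth becomes 1
  Position 15 ')': depth becomes 0
  Position 16 '(': depth becomes 1
  Position 17 ')': depth becomes 0
Maximum depth reached: 4

4


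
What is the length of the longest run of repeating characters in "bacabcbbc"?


Input: "bacabcbbc"
Scanning for longest run:
  Position 1 ('a'): new char, reset run to 1
  Position 2 ('c'): new char, reset run to 1
  Position 3 ('a'): new char, reset run to 1
  Position 4 ('b'): new char, reset run to 1
  Position 5 ('c'): new char, reset run to 1
  Position 6 ('b'): new char, reset run to 1
  Position 7 ('b'): continues run of 'b', length=2
  Position 8 ('c'): new char, reset run to 1
Longest run: 'b' with length 2

2


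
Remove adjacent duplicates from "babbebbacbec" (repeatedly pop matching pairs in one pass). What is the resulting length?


Input: babbebbacbec
Stack-based adjacent duplicate removal:
  Read 'b': push. Stack: b
  Read 'a': push. Stack: ba
  Read 'b': push. Stack: bab
  Read 'b': matches stack top 'b' => pop. Stack: ba
  Read 'e': push. Stack: bae
  Read 'b': push. Stack: baeb
  Read 'b': matches stack top 'b' => pop. Stack: bae
  Read 'a': push. Stack: baea
  Read 'c': push. Stack: baeac
  Read 'b': push. Stack: baeacb
  Read 'e': push. Stack: baeacbe
  Read 'c': push. Stack: baeacbec
Final stack: "baeacbec" (length 8)

8


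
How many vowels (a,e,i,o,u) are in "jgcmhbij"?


Input: jgcmhbij
Checking each character:
  'j' at position 0: consonant
  'g' at position 1: consonant
  'c' at position 2: consonant
  'm' at position 3: consonant
  'h' at position 4: consonant
  'b' at position 5: consonant
  'i' at position 6: vowel (running total: 1)
  'j' at position 7: consonant
Total vowels: 1

1


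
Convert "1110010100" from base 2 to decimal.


Input: "1110010100" in base 2
Positional expansion:
  Digit '1' (value 1) x 2^9 = 512
  Digit '1' (value 1) x 2^8 = 256
  Digit '1' (value 1) x 2^7 = 128
  Digit '0' (value 0) x 2^6 = 0
  Digit '0' (value 0) x 2^5 = 0
  Digit '1' (value 1) x 2^4 = 16
  Digit '0' (value 0) x 2^3 = 0
  Digit '1' (value 1) x 2^2 = 4
  Digit '0' (value 0) x 2^1 = 0
  Digit '0' (value 0) x 2^0 = 0
Sum = 916

916


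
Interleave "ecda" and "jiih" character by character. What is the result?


Interleaving "ecda" and "jiih":
  Position 0: 'e' from first, 'j' from second => "ej"
  Position 1: 'c' from first, 'i' from second => "ci"
  Position 2: 'd' from first, 'i' from second => "di"
  Position 3: 'a' from first, 'h' from second => "ah"
Result: ejcidiah

ejcidiah


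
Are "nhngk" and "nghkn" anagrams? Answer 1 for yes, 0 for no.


Strings: "nhngk", "nghkn"
Sorted first:  ghknn
Sorted second: ghknn
Sorted forms match => anagrams

1


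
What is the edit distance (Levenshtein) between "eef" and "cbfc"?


Computing edit distance: "eef" -> "cbfc"
DP table:
           c    b    f    c
      0    1    2    3    4
  e   1    1    2    3    4
  e   2    2    2    3    4
  f   3    3    3    2    3
Edit distance = dp[3][4] = 3

3


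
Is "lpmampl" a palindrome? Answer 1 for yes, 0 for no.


Input: lpmampl
Reversed: lpmampl
  Compare pos 0 ('l') with pos 6 ('l'): match
  Compare pos 1 ('p') with pos 5 ('p'): match
  Compare pos 2 ('m') with pos 4 ('m'): match
Result: palindrome

1


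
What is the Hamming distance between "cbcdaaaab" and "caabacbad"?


Comparing "cbcdaaaab" and "caabacbad" position by position:
  Position 0: 'c' vs 'c' => same
  Position 1: 'b' vs 'a' => differ
  Position 2: 'c' vs 'a' => differ
  Position 3: 'd' vs 'b' => differ
  Position 4: 'a' vs 'a' => same
  Position 5: 'a' vs 'c' => differ
  Position 6: 'a' vs 'b' => differ
  Position 7: 'a' vs 'a' => same
  Position 8: 'b' vs 'd' => differ
Total differences (Hamming distance): 6

6


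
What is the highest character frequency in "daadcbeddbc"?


Input: daadcbeddbc
Character counts:
  'a': 2
  'b': 2
  'c': 2
  'd': 4
  'e': 1
Maximum frequency: 4

4


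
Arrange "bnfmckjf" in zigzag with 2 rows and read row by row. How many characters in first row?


Zigzag "bnfmckjf" into 2 rows:
Placing characters:
  'b' => row 0
  'n' => row 1
  'f' => row 0
  'm' => row 1
  'c' => row 0
  'k' => row 1
  'j' => row 0
  'f' => row 1
Rows:
  Row 0: "bfcj"
  Row 1: "nmkf"
First row length: 4

4


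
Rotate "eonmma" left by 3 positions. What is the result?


Input: "eonmma", rotate left by 3
First 3 characters: "eon"
Remaining characters: "mma"
Concatenate remaining + first: "mma" + "eon" = "mmaeon"

mmaeon


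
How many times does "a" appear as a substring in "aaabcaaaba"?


Searching for "a" in "aaabcaaaba"
Scanning each position:
  Position 0: "a" => MATCH
  Position 1: "a" => MATCH
  Position 2: "a" => MATCH
  Position 3: "b" => no
  Position 4: "c" => no
  Position 5: "a" => MATCH
  Position 6: "a" => MATCH
  Position 7: "a" => MATCH
  Position 8: "b" => no
  Position 9: "a" => MATCH
Total occurrences: 7

7


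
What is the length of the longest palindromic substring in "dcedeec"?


Input: "dcedeec"
Checking substrings for palindromes:
  [2:5] "ede" (len 3) => palindrome
  [4:6] "ee" (len 2) => palindrome
Longest palindromic substring: "ede" with length 3

3


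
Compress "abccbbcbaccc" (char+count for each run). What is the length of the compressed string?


Input: abccbbcbaccc
Runs:
  'a' x 1 => "a1"
  'b' x 1 => "b1"
  'c' x 2 => "c2"
  'b' x 2 => "b2"
  'c' x 1 => "c1"
  'b' x 1 => "b1"
  'a' x 1 => "a1"
  'c' x 3 => "c3"
Compressed: "a1b1c2b2c1b1a1c3"
Compressed length: 16

16


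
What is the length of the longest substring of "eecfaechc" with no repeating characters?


Input: "eecfaechc"
Sliding window (track last position of each char):
  Position 0 ('e'): window [0,0] length 1 -- new best
  Position 1 ('e'): repeat (last at 0), move window start to 1
  Position 1 ('e'): window [1,1] length 1
  Position 2 ('c'): window [1,2] length 2 -- new best
  Position 3 ('f'): window [1,3] length 3 -- new best
  Position 4 ('a'): window [1,4] length 4 -- new best
  Position 5 ('e'): repeat (last at 1), move window start to 2
  Position 5 ('e'): window [2,5] length 4
  Position 6 ('c'): repeat (last at 2), move window start to 3
  Position 6 ('c'): window [3,6] length 4
  Position 7 ('h'): window [3,7] length 5 -- new best
  Position 8 ('c'): repeat (last at 6), move window start to 7
  Position 8 ('c'): window [7,8] length 2
Longest substring with no repeats: "faech" with length 5

5


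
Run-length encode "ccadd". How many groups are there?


Input: ccadd
Scanning for consecutive runs:
  Group 1: 'c' x 2 (positions 0-1)
  Group 2: 'a' x 1 (positions 2-2)
  Group 3: 'd' x 2 (positions 3-4)
Total groups: 3

3


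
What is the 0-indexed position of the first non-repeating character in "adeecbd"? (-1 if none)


Input: adeecbd
Character frequencies:
  'a': 1
  'b': 1
  'c': 1
  'd': 2
  'e': 2
Scanning left to right for freq == 1:
  Position 0 ('a'): unique! => answer = 0

0


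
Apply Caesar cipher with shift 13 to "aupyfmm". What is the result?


Caesar cipher: shift "aupyfmm" by 13
  'a' (pos 0) + 13 = pos 13 = 'n'
  'u' (pos 20) + 13 = pos 7 = 'h'
  'p' (pos 15) + 13 = pos 2 = 'c'
  'y' (pos 24) + 13 = pos 11 = 'l'
  'f' (pos 5) + 13 = pos 18 = 's'
  'm' (pos 12) + 13 = pos 25 = 'z'
  'm' (pos 12) + 13 = pos 25 = 'z'
Result: nhclszz

nhclszz


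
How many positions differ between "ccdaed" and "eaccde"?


Comparing "ccdaed" and "eaccde" position by position:
  Position 0: 'c' vs 'e' => DIFFER
  Position 1: 'c' vs 'a' => DIFFER
  Position 2: 'd' vs 'c' => DIFFER
  Position 3: 'a' vs 'c' => DIFFER
  Position 4: 'e' vs 'd' => DIFFER
  Position 5: 'd' vs 'e' => DIFFER
Positions that differ: 6

6


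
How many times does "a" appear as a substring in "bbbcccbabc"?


Searching for "a" in "bbbcccbabc"
Scanning each position:
  Position 0: "b" => no
  Position 1: "b" => no
  Position 2: "b" => no
  Position 3: "c" => no
  Position 4: "c" => no
  Position 5: "c" => no
  Position 6: "b" => no
  Position 7: "a" => MATCH
  Position 8: "b" => no
  Position 9: "c" => no
Total occurrences: 1

1


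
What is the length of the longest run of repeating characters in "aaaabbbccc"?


Input: "aaaabbbccc"
Scanning for longest run:
  Position 1 ('a'): continues run of 'a', length=2
  Position 2 ('a'): continues run of 'a', length=3
  Position 3 ('a'): continues run of 'a', length=4
  Position 4 ('b'): new char, reset run to 1
  Position 5 ('b'): continues run of 'b', length=2
  Position 6 ('b'): continues run of 'b', length=3
  Position 7 ('c'): new char, reset run to 1
  Position 8 ('c'): continues run of 'c', length=2
  Position 9 ('c'): continues run of 'c', length=3
Longest run: 'a' with length 4

4


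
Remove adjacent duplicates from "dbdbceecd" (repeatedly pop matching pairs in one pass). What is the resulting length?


Input: dbdbceecd
Stack-based adjacent duplicate removal:
  Read 'd': push. Stack: d
  Read 'b': push. Stack: db
  Read 'd': push. Stack: dbd
  Read 'b': push. Stack: dbdb
  Read 'c': push. Stack: dbdbc
  Read 'e': push. Stack: dbdbce
  Read 'e': matches stack top 'e' => pop. Stack: dbdbc
  Read 'c': matches stack top 'c' => pop. Stack: dbdb
  Read 'd': push. Stack: dbdbd
Final stack: "dbdbd" (length 5)

5


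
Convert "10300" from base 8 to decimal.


Input: "10300" in base 8
Positional expansion:
  Digit '1' (value 1) x 8^4 = 4096
  Digit '0' (value 0) x 8^3 = 0
  Digit '3' (value 3) x 8^2 = 192
  Digit '0' (value 0) x 8^1 = 0
  Digit '0' (value 0) x 8^0 = 0
Sum = 4288

4288


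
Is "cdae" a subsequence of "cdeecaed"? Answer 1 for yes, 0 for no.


Check if "cdae" is a subsequence of "cdeecaed"
Greedy scan:
  Position 0 ('c'): matches sub[0] = 'c'
  Position 1 ('d'): matches sub[1] = 'd'
  Position 2 ('e'): no match needed
  Position 3 ('e'): no match needed
  Position 4 ('c'): no match needed
  Position 5 ('a'): matches sub[2] = 'a'
  Position 6 ('e'): matches sub[3] = 'e'
  Position 7 ('d'): no match needed
All 4 characters matched => is a subsequence

1


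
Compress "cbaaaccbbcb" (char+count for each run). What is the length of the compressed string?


Input: cbaaaccbbcb
Runs:
  'c' x 1 => "c1"
  'b' x 1 => "b1"
  'a' x 3 => "a3"
  'c' x 2 => "c2"
  'b' x 2 => "b2"
  'c' x 1 => "c1"
  'b' x 1 => "b1"
Compressed: "c1b1a3c2b2c1b1"
Compressed length: 14

14


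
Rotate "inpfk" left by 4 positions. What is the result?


Input: "inpfk", rotate left by 4
First 4 characters: "inpf"
Remaining characters: "k"
Concatenate remaining + first: "k" + "inpf" = "kinpf"

kinpf


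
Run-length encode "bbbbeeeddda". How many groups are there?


Input: bbbbeeeddda
Scanning for consecutive runs:
  Group 1: 'b' x 4 (positions 0-3)
  Group 2: 'e' x 3 (positions 4-6)
  Group 3: 'd' x 3 (positions 7-9)
  Group 4: 'a' x 1 (positions 10-10)
Total groups: 4

4


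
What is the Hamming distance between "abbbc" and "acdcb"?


Comparing "abbbc" and "acdcb" position by position:
  Position 0: 'a' vs 'a' => same
  Position 1: 'b' vs 'c' => differ
  Position 2: 'b' vs 'd' => differ
  Position 3: 'b' vs 'c' => differ
  Position 4: 'c' vs 'b' => differ
Total differences (Hamming distance): 4

4


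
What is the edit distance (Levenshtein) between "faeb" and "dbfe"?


Computing edit distance: "faeb" -> "dbfe"
DP table:
           d    b    f    e
      0    1    2    3    4
  f   1    1    2    2    3
  a   2    2    2    3    3
  e   3    3    3    3    3
  b   4    4    3    4    4
Edit distance = dp[4][4] = 4

4


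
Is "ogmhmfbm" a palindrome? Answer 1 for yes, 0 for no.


Input: ogmhmfbm
Reversed: mbfmhmgo
  Compare pos 0 ('o') with pos 7 ('m'): MISMATCH
  Compare pos 1 ('g') with pos 6 ('b'): MISMATCH
  Compare pos 2 ('m') with pos 5 ('f'): MISMATCH
  Compare pos 3 ('h') with pos 4 ('m'): MISMATCH
Result: not a palindrome

0


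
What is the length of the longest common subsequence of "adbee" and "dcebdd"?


LCS of "adbee" and "dcebdd"
DP table:
           d    c    e    b    d    d
      0    0    0    0    0    0    0
  a   0    0    0    0    0    0    0
  d   0    1    1    1    1    1    1
  b   0    1    1    1    2    2    2
  e   0    1    1    2    2    2    2
  e   0    1    1    2    2    2    2
LCS length = dp[5][6] = 2

2


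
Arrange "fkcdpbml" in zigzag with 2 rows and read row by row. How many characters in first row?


Zigzag "fkcdpbml" into 2 rows:
Placing characters:
  'f' => row 0
  'k' => row 1
  'c' => row 0
  'd' => row 1
  'p' => row 0
  'b' => row 1
  'm' => row 0
  'l' => row 1
Rows:
  Row 0: "fcpm"
  Row 1: "kdbl"
First row length: 4

4


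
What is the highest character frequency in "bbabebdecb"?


Input: bbabebdecb
Character counts:
  'a': 1
  'b': 5
  'c': 1
  'd': 1
  'e': 2
Maximum frequency: 5

5


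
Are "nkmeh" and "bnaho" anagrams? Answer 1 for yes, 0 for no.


Strings: "nkmeh", "bnaho"
Sorted first:  ehkmn
Sorted second: abhno
Differ at position 0: 'e' vs 'a' => not anagrams

0


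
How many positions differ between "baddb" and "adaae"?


Comparing "baddb" and "adaae" position by position:
  Position 0: 'b' vs 'a' => DIFFER
  Position 1: 'a' vs 'd' => DIFFER
  Position 2: 'd' vs 'a' => DIFFER
  Position 3: 'd' vs 'a' => DIFFER
  Position 4: 'b' vs 'e' => DIFFER
Positions that differ: 5

5


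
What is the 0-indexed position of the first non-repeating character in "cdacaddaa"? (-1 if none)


Input: cdacaddaa
Character frequencies:
  'a': 4
  'c': 2
  'd': 3
Scanning left to right for freq == 1:
  Position 0 ('c'): freq=2, skip
  Position 1 ('d'): freq=3, skip
  Position 2 ('a'): freq=4, skip
  Position 3 ('c'): freq=2, skip
  Position 4 ('a'): freq=4, skip
  Position 5 ('d'): freq=3, skip
  Position 6 ('d'): freq=3, skip
  Position 7 ('a'): freq=4, skip
  Position 8 ('a'): freq=4, skip
  No unique character found => answer = -1

-1


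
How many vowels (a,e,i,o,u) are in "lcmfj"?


Input: lcmfj
Checking each character:
  'l' at position 0: consonant
  'c' at position 1: consonant
  'm' at position 2: consonant
  'f' at position 3: consonant
  'j' at position 4: consonant
Total vowels: 0

0


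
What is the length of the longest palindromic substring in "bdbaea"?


Input: "bdbaea"
Checking substrings for palindromes:
  [0:3] "bdb" (len 3) => palindrome
  [3:6] "aea" (len 3) => palindrome
Longest palindromic substring: "bdb" with length 3

3


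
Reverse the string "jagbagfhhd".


Input: jagbagfhhd
Reading characters right to left:
  Position 9: 'd'
  Position 8: 'h'
  Position 7: 'h'
  Position 6: 'f'
  Position 5: 'g'
  Position 4: 'a'
  Position 3: 'b'
  Position 2: 'g'
  Position 1: 'a'
  Position 0: 'j'
Reversed: dhhfgabgaj

dhhfgabgaj
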